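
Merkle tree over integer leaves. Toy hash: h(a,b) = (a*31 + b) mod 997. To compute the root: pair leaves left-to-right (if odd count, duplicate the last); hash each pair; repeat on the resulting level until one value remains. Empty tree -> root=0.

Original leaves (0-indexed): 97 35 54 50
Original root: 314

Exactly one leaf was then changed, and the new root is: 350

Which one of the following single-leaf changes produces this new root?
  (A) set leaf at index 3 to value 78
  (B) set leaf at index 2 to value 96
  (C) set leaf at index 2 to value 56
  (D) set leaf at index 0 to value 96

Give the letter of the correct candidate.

Original leaves: [97, 35, 54, 50]
Target new root: 350
Try each candidate change and compute the resulting root:
Candidate A: set leaf[3] = 78 -> leaves = [97, 35, 54, 78]
  L0: [97, 35, 54, 78]
  L1: h(97,35)=(97*31+35)%997=51 h(54,78)=(54*31+78)%997=755 -> [51, 755]
  L2: h(51,755)=(51*31+755)%997=342 -> [342]
  root = 342 != target 350
Candidate B: set leaf[2] = 96 -> leaves = [97, 35, 96, 50]
  L0: [97, 35, 96, 50]
  L1: h(97,35)=(97*31+35)%997=51 h(96,50)=(96*31+50)%997=35 -> [51, 35]
  L2: h(51,35)=(51*31+35)%997=619 -> [619]
  root = 619 != target 350
Candidate C: set leaf[2] = 56 -> leaves = [97, 35, 56, 50]
  L0: [97, 35, 56, 50]
  L1: h(97,35)=(97*31+35)%997=51 h(56,50)=(56*31+50)%997=789 -> [51, 789]
  L2: h(51,789)=(51*31+789)%997=376 -> [376]
  root = 376 != target 350
Candidate D: set leaf[0] = 96 -> leaves = [96, 35, 54, 50]
  L0: [96, 35, 54, 50]
  L1: h(96,35)=(96*31+35)%997=20 h(54,50)=(54*31+50)%997=727 -> [20, 727]
  L2: h(20,727)=(20*31+727)%997=350 -> [350]
  root = 350 == target 350  ** MATCH **
Candidate D produces the target root.

Answer: D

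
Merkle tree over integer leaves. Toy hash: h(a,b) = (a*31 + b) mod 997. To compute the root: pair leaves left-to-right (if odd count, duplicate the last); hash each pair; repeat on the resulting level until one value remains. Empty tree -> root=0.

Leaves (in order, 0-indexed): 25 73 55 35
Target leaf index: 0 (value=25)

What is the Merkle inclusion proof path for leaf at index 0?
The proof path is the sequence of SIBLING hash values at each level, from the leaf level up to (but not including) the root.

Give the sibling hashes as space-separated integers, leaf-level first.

L0 (leaves): [25, 73, 55, 35], target index=0
L1: h(25,73)=(25*31+73)%997=848 [pair 0] h(55,35)=(55*31+35)%997=743 [pair 1] -> [848, 743]
  Sibling for proof at L0: 73
L2: h(848,743)=(848*31+743)%997=112 [pair 0] -> [112]
  Sibling for proof at L1: 743
Root: 112
Proof path (sibling hashes from leaf to root): [73, 743]

Answer: 73 743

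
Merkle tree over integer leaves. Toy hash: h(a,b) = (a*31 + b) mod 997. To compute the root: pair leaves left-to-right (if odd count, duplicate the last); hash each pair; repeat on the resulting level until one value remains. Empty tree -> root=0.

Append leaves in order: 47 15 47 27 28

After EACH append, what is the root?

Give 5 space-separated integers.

Answer: 47 475 277 257 747

Derivation:
After append 47 (leaves=[47]):
  L0: [47]
  root=47
After append 15 (leaves=[47, 15]):
  L0: [47, 15]
  L1: h(47,15)=(47*31+15)%997=475 -> [475]
  root=475
After append 47 (leaves=[47, 15, 47]):
  L0: [47, 15, 47]
  L1: h(47,15)=(47*31+15)%997=475 h(47,47)=(47*31+47)%997=507 -> [475, 507]
  L2: h(475,507)=(475*31+507)%997=277 -> [277]
  root=277
After append 27 (leaves=[47, 15, 47, 27]):
  L0: [47, 15, 47, 27]
  L1: h(47,15)=(47*31+15)%997=475 h(47,27)=(47*31+27)%997=487 -> [475, 487]
  L2: h(475,487)=(475*31+487)%997=257 -> [257]
  root=257
After append 28 (leaves=[47, 15, 47, 27, 28]):
  L0: [47, 15, 47, 27, 28]
  L1: h(47,15)=(47*31+15)%997=475 h(47,27)=(47*31+27)%997=487 h(28,28)=(28*31+28)%997=896 -> [475, 487, 896]
  L2: h(475,487)=(475*31+487)%997=257 h(896,896)=(896*31+896)%997=756 -> [257, 756]
  L3: h(257,756)=(257*31+756)%997=747 -> [747]
  root=747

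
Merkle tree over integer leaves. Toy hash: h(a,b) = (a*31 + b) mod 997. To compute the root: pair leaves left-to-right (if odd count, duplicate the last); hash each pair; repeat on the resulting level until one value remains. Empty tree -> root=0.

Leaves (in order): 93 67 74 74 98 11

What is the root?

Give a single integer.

Answer: 968

Derivation:
L0: [93, 67, 74, 74, 98, 11]
L1: h(93,67)=(93*31+67)%997=956 h(74,74)=(74*31+74)%997=374 h(98,11)=(98*31+11)%997=58 -> [956, 374, 58]
L2: h(956,374)=(956*31+374)%997=100 h(58,58)=(58*31+58)%997=859 -> [100, 859]
L3: h(100,859)=(100*31+859)%997=968 -> [968]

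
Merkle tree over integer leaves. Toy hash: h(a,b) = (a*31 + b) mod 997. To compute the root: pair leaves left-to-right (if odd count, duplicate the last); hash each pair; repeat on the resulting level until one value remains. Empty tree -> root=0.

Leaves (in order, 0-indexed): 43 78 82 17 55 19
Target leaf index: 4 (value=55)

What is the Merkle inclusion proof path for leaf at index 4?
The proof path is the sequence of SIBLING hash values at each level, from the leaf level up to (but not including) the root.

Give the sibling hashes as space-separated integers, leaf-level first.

Answer: 19 727 438

Derivation:
L0 (leaves): [43, 78, 82, 17, 55, 19], target index=4
L1: h(43,78)=(43*31+78)%997=414 [pair 0] h(82,17)=(82*31+17)%997=565 [pair 1] h(55,19)=(55*31+19)%997=727 [pair 2] -> [414, 565, 727]
  Sibling for proof at L0: 19
L2: h(414,565)=(414*31+565)%997=438 [pair 0] h(727,727)=(727*31+727)%997=333 [pair 1] -> [438, 333]
  Sibling for proof at L1: 727
L3: h(438,333)=(438*31+333)%997=950 [pair 0] -> [950]
  Sibling for proof at L2: 438
Root: 950
Proof path (sibling hashes from leaf to root): [19, 727, 438]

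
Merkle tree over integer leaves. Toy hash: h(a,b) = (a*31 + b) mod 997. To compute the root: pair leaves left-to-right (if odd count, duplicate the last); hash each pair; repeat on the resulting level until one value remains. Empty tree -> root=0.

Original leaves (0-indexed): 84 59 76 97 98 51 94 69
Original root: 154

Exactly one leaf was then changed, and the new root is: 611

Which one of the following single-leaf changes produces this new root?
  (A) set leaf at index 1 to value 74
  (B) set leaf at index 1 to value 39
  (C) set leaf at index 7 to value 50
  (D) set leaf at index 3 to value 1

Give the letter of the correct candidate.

Answer: A

Derivation:
Original leaves: [84, 59, 76, 97, 98, 51, 94, 69]
Target new root: 611
Try each candidate change and compute the resulting root:
Candidate A: set leaf[1] = 74 -> leaves = [84, 74, 76, 97, 98, 51, 94, 69]
  L0: [84, 74, 76, 97, 98, 51, 94, 69]
  L1: h(84,74)=(84*31+74)%997=684 h(76,97)=(76*31+97)%997=459 h(98,51)=(98*31+51)%997=98 h(94,69)=(94*31+69)%997=989 -> [684, 459, 98, 989]
  L2: h(684,459)=(684*31+459)%997=726 h(98,989)=(98*31+989)%997=39 -> [726, 39]
  L3: h(726,39)=(726*31+39)%997=611 -> [611]
  root = 611 == target 611  ** MATCH **
Candidate B: set leaf[1] = 39 -> leaves = [84, 39, 76, 97, 98, 51, 94, 69]
  L0: [84, 39, 76, 97, 98, 51, 94, 69]
  L1: h(84,39)=(84*31+39)%997=649 h(76,97)=(76*31+97)%997=459 h(98,51)=(98*31+51)%997=98 h(94,69)=(94*31+69)%997=989 -> [649, 459, 98, 989]
  L2: h(649,459)=(649*31+459)%997=638 h(98,989)=(98*31+989)%997=39 -> [638, 39]
  L3: h(638,39)=(638*31+39)%997=874 -> [874]
  root = 874 != target 611
Candidate C: set leaf[7] = 50 -> leaves = [84, 59, 76, 97, 98, 51, 94, 50]
  L0: [84, 59, 76, 97, 98, 51, 94, 50]
  L1: h(84,59)=(84*31+59)%997=669 h(76,97)=(76*31+97)%997=459 h(98,51)=(98*31+51)%997=98 h(94,50)=(94*31+50)%997=970 -> [669, 459, 98, 970]
  L2: h(669,459)=(669*31+459)%997=261 h(98,970)=(98*31+970)%997=20 -> [261, 20]
  L3: h(261,20)=(261*31+20)%997=135 -> [135]
  root = 135 != target 611
Candidate D: set leaf[3] = 1 -> leaves = [84, 59, 76, 1, 98, 51, 94, 69]
  L0: [84, 59, 76, 1, 98, 51, 94, 69]
  L1: h(84,59)=(84*31+59)%997=669 h(76,1)=(76*31+1)%997=363 h(98,51)=(98*31+51)%997=98 h(94,69)=(94*31+69)%997=989 -> [669, 363, 98, 989]
  L2: h(669,363)=(669*31+363)%997=165 h(98,989)=(98*31+989)%997=39 -> [165, 39]
  L3: h(165,39)=(165*31+39)%997=169 -> [169]
  root = 169 != target 611
Candidate A produces the target root.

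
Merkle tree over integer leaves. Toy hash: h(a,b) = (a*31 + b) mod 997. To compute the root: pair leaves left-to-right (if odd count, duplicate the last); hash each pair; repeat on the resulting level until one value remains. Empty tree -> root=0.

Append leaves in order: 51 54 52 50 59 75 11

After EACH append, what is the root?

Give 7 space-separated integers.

After append 51 (leaves=[51]):
  L0: [51]
  root=51
After append 54 (leaves=[51, 54]):
  L0: [51, 54]
  L1: h(51,54)=(51*31+54)%997=638 -> [638]
  root=638
After append 52 (leaves=[51, 54, 52]):
  L0: [51, 54, 52]
  L1: h(51,54)=(51*31+54)%997=638 h(52,52)=(52*31+52)%997=667 -> [638, 667]
  L2: h(638,667)=(638*31+667)%997=505 -> [505]
  root=505
After append 50 (leaves=[51, 54, 52, 50]):
  L0: [51, 54, 52, 50]
  L1: h(51,54)=(51*31+54)%997=638 h(52,50)=(52*31+50)%997=665 -> [638, 665]
  L2: h(638,665)=(638*31+665)%997=503 -> [503]
  root=503
After append 59 (leaves=[51, 54, 52, 50, 59]):
  L0: [51, 54, 52, 50, 59]
  L1: h(51,54)=(51*31+54)%997=638 h(52,50)=(52*31+50)%997=665 h(59,59)=(59*31+59)%997=891 -> [638, 665, 891]
  L2: h(638,665)=(638*31+665)%997=503 h(891,891)=(891*31+891)%997=596 -> [503, 596]
  L3: h(503,596)=(503*31+596)%997=237 -> [237]
  root=237
After append 75 (leaves=[51, 54, 52, 50, 59, 75]):
  L0: [51, 54, 52, 50, 59, 75]
  L1: h(51,54)=(51*31+54)%997=638 h(52,50)=(52*31+50)%997=665 h(59,75)=(59*31+75)%997=907 -> [638, 665, 907]
  L2: h(638,665)=(638*31+665)%997=503 h(907,907)=(907*31+907)%997=111 -> [503, 111]
  L3: h(503,111)=(503*31+111)%997=749 -> [749]
  root=749
After append 11 (leaves=[51, 54, 52, 50, 59, 75, 11]):
  L0: [51, 54, 52, 50, 59, 75, 11]
  L1: h(51,54)=(51*31+54)%997=638 h(52,50)=(52*31+50)%997=665 h(59,75)=(59*31+75)%997=907 h(11,11)=(11*31+11)%997=352 -> [638, 665, 907, 352]
  L2: h(638,665)=(638*31+665)%997=503 h(907,352)=(907*31+352)%997=553 -> [503, 553]
  L3: h(503,553)=(503*31+553)%997=194 -> [194]
  root=194

Answer: 51 638 505 503 237 749 194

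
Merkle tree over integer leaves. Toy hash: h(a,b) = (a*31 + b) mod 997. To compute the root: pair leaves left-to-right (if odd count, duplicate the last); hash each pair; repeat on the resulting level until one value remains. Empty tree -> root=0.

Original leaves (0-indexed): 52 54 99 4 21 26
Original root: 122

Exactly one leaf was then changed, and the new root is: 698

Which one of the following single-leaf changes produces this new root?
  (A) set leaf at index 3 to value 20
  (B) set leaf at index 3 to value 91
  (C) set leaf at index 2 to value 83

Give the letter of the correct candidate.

Answer: C

Derivation:
Original leaves: [52, 54, 99, 4, 21, 26]
Target new root: 698
Try each candidate change and compute the resulting root:
Candidate A: set leaf[3] = 20 -> leaves = [52, 54, 99, 20, 21, 26]
  L0: [52, 54, 99, 20, 21, 26]
  L1: h(52,54)=(52*31+54)%997=669 h(99,20)=(99*31+20)%997=98 h(21,26)=(21*31+26)%997=677 -> [669, 98, 677]
  L2: h(669,98)=(669*31+98)%997=897 h(677,677)=(677*31+677)%997=727 -> [897, 727]
  L3: h(897,727)=(897*31+727)%997=618 -> [618]
  root = 618 != target 698
Candidate B: set leaf[3] = 91 -> leaves = [52, 54, 99, 91, 21, 26]
  L0: [52, 54, 99, 91, 21, 26]
  L1: h(52,54)=(52*31+54)%997=669 h(99,91)=(99*31+91)%997=169 h(21,26)=(21*31+26)%997=677 -> [669, 169, 677]
  L2: h(669,169)=(669*31+169)%997=968 h(677,677)=(677*31+677)%997=727 -> [968, 727]
  L3: h(968,727)=(968*31+727)%997=825 -> [825]
  root = 825 != target 698
Candidate C: set leaf[2] = 83 -> leaves = [52, 54, 83, 4, 21, 26]
  L0: [52, 54, 83, 4, 21, 26]
  L1: h(52,54)=(52*31+54)%997=669 h(83,4)=(83*31+4)%997=583 h(21,26)=(21*31+26)%997=677 -> [669, 583, 677]
  L2: h(669,583)=(669*31+583)%997=385 h(677,677)=(677*31+677)%997=727 -> [385, 727]
  L3: h(385,727)=(385*31+727)%997=698 -> [698]
  root = 698 == target 698  ** MATCH **
Candidate C produces the target root.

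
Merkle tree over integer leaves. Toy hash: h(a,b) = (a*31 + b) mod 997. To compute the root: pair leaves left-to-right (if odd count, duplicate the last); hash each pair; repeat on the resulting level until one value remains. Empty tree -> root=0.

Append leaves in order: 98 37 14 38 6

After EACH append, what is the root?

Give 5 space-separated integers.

Answer: 98 84 61 85 803

Derivation:
After append 98 (leaves=[98]):
  L0: [98]
  root=98
After append 37 (leaves=[98, 37]):
  L0: [98, 37]
  L1: h(98,37)=(98*31+37)%997=84 -> [84]
  root=84
After append 14 (leaves=[98, 37, 14]):
  L0: [98, 37, 14]
  L1: h(98,37)=(98*31+37)%997=84 h(14,14)=(14*31+14)%997=448 -> [84, 448]
  L2: h(84,448)=(84*31+448)%997=61 -> [61]
  root=61
After append 38 (leaves=[98, 37, 14, 38]):
  L0: [98, 37, 14, 38]
  L1: h(98,37)=(98*31+37)%997=84 h(14,38)=(14*31+38)%997=472 -> [84, 472]
  L2: h(84,472)=(84*31+472)%997=85 -> [85]
  root=85
After append 6 (leaves=[98, 37, 14, 38, 6]):
  L0: [98, 37, 14, 38, 6]
  L1: h(98,37)=(98*31+37)%997=84 h(14,38)=(14*31+38)%997=472 h(6,6)=(6*31+6)%997=192 -> [84, 472, 192]
  L2: h(84,472)=(84*31+472)%997=85 h(192,192)=(192*31+192)%997=162 -> [85, 162]
  L3: h(85,162)=(85*31+162)%997=803 -> [803]
  root=803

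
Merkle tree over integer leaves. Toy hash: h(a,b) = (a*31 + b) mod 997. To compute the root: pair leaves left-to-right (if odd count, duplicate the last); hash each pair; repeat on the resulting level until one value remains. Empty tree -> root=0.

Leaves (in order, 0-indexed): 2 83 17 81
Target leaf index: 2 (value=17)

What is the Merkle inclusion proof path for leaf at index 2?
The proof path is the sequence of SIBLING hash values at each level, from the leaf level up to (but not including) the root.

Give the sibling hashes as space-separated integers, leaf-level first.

Answer: 81 145

Derivation:
L0 (leaves): [2, 83, 17, 81], target index=2
L1: h(2,83)=(2*31+83)%997=145 [pair 0] h(17,81)=(17*31+81)%997=608 [pair 1] -> [145, 608]
  Sibling for proof at L0: 81
L2: h(145,608)=(145*31+608)%997=118 [pair 0] -> [118]
  Sibling for proof at L1: 145
Root: 118
Proof path (sibling hashes from leaf to root): [81, 145]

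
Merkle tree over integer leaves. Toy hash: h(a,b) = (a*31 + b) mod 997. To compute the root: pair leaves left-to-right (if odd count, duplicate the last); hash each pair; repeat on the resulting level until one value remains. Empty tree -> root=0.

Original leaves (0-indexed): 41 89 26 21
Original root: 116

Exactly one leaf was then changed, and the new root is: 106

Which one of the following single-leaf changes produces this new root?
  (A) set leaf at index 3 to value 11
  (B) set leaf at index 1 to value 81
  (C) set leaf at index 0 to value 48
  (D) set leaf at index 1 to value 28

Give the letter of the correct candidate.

Original leaves: [41, 89, 26, 21]
Target new root: 106
Try each candidate change and compute the resulting root:
Candidate A: set leaf[3] = 11 -> leaves = [41, 89, 26, 11]
  L0: [41, 89, 26, 11]
  L1: h(41,89)=(41*31+89)%997=363 h(26,11)=(26*31+11)%997=817 -> [363, 817]
  L2: h(363,817)=(363*31+817)%997=106 -> [106]
  root = 106 == target 106  ** MATCH **
Candidate B: set leaf[1] = 81 -> leaves = [41, 81, 26, 21]
  L0: [41, 81, 26, 21]
  L1: h(41,81)=(41*31+81)%997=355 h(26,21)=(26*31+21)%997=827 -> [355, 827]
  L2: h(355,827)=(355*31+827)%997=865 -> [865]
  root = 865 != target 106
Candidate C: set leaf[0] = 48 -> leaves = [48, 89, 26, 21]
  L0: [48, 89, 26, 21]
  L1: h(48,89)=(48*31+89)%997=580 h(26,21)=(26*31+21)%997=827 -> [580, 827]
  L2: h(580,827)=(580*31+827)%997=861 -> [861]
  root = 861 != target 106
Candidate D: set leaf[1] = 28 -> leaves = [41, 28, 26, 21]
  L0: [41, 28, 26, 21]
  L1: h(41,28)=(41*31+28)%997=302 h(26,21)=(26*31+21)%997=827 -> [302, 827]
  L2: h(302,827)=(302*31+827)%997=219 -> [219]
  root = 219 != target 106
Candidate A produces the target root.

Answer: A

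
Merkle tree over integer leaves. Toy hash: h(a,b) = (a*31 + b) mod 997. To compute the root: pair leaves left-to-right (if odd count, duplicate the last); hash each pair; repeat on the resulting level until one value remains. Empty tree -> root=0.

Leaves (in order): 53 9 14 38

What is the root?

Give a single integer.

Answer: 837

Derivation:
L0: [53, 9, 14, 38]
L1: h(53,9)=(53*31+9)%997=655 h(14,38)=(14*31+38)%997=472 -> [655, 472]
L2: h(655,472)=(655*31+472)%997=837 -> [837]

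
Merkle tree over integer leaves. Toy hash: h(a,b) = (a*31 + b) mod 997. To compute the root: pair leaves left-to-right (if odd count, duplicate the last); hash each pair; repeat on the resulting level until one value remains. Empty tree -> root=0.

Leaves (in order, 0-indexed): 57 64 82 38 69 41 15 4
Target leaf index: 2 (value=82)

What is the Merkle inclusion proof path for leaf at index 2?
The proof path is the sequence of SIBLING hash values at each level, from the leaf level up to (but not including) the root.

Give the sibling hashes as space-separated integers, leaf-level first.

Answer: 38 834 253

Derivation:
L0 (leaves): [57, 64, 82, 38, 69, 41, 15, 4], target index=2
L1: h(57,64)=(57*31+64)%997=834 [pair 0] h(82,38)=(82*31+38)%997=586 [pair 1] h(69,41)=(69*31+41)%997=186 [pair 2] h(15,4)=(15*31+4)%997=469 [pair 3] -> [834, 586, 186, 469]
  Sibling for proof at L0: 38
L2: h(834,586)=(834*31+586)%997=518 [pair 0] h(186,469)=(186*31+469)%997=253 [pair 1] -> [518, 253]
  Sibling for proof at L1: 834
L3: h(518,253)=(518*31+253)%997=359 [pair 0] -> [359]
  Sibling for proof at L2: 253
Root: 359
Proof path (sibling hashes from leaf to root): [38, 834, 253]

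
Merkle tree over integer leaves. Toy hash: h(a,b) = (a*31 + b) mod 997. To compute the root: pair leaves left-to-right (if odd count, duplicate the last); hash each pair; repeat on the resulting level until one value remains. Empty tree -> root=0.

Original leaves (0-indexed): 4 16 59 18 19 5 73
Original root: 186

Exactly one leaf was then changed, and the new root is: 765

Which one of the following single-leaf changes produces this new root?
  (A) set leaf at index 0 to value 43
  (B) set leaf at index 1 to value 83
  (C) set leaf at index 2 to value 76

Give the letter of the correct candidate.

Answer: B

Derivation:
Original leaves: [4, 16, 59, 18, 19, 5, 73]
Target new root: 765
Try each candidate change and compute the resulting root:
Candidate A: set leaf[0] = 43 -> leaves = [43, 16, 59, 18, 19, 5, 73]
  L0: [43, 16, 59, 18, 19, 5, 73]
  L1: h(43,16)=(43*31+16)%997=352 h(59,18)=(59*31+18)%997=850 h(19,5)=(19*31+5)%997=594 h(73,73)=(73*31+73)%997=342 -> [352, 850, 594, 342]
  L2: h(352,850)=(352*31+850)%997=795 h(594,342)=(594*31+342)%997=810 -> [795, 810]
  L3: h(795,810)=(795*31+810)%997=530 -> [530]
  root = 530 != target 765
Candidate B: set leaf[1] = 83 -> leaves = [4, 83, 59, 18, 19, 5, 73]
  L0: [4, 83, 59, 18, 19, 5, 73]
  L1: h(4,83)=(4*31+83)%997=207 h(59,18)=(59*31+18)%997=850 h(19,5)=(19*31+5)%997=594 h(73,73)=(73*31+73)%997=342 -> [207, 850, 594, 342]
  L2: h(207,850)=(207*31+850)%997=288 h(594,342)=(594*31+342)%997=810 -> [288, 810]
  L3: h(288,810)=(288*31+810)%997=765 -> [765]
  root = 765 == target 765  ** MATCH **
Candidate C: set leaf[2] = 76 -> leaves = [4, 16, 76, 18, 19, 5, 73]
  L0: [4, 16, 76, 18, 19, 5, 73]
  L1: h(4,16)=(4*31+16)%997=140 h(76,18)=(76*31+18)%997=380 h(19,5)=(19*31+5)%997=594 h(73,73)=(73*31+73)%997=342 -> [140, 380, 594, 342]
  L2: h(140,380)=(140*31+380)%997=732 h(594,342)=(594*31+342)%997=810 -> [732, 810]
  L3: h(732,810)=(732*31+810)%997=571 -> [571]
  root = 571 != target 765
Candidate B produces the target root.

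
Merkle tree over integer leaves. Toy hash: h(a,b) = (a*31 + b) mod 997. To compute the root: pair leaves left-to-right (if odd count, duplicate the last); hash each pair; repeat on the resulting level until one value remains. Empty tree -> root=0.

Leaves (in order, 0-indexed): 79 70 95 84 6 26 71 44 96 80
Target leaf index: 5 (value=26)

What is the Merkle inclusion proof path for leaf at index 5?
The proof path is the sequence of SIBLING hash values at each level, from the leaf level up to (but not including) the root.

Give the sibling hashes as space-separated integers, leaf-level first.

L0 (leaves): [79, 70, 95, 84, 6, 26, 71, 44, 96, 80], target index=5
L1: h(79,70)=(79*31+70)%997=525 [pair 0] h(95,84)=(95*31+84)%997=38 [pair 1] h(6,26)=(6*31+26)%997=212 [pair 2] h(71,44)=(71*31+44)%997=251 [pair 3] h(96,80)=(96*31+80)%997=65 [pair 4] -> [525, 38, 212, 251, 65]
  Sibling for proof at L0: 6
L2: h(525,38)=(525*31+38)%997=361 [pair 0] h(212,251)=(212*31+251)%997=841 [pair 1] h(65,65)=(65*31+65)%997=86 [pair 2] -> [361, 841, 86]
  Sibling for proof at L1: 251
L3: h(361,841)=(361*31+841)%997=68 [pair 0] h(86,86)=(86*31+86)%997=758 [pair 1] -> [68, 758]
  Sibling for proof at L2: 361
L4: h(68,758)=(68*31+758)%997=872 [pair 0] -> [872]
  Sibling for proof at L3: 758
Root: 872
Proof path (sibling hashes from leaf to root): [6, 251, 361, 758]

Answer: 6 251 361 758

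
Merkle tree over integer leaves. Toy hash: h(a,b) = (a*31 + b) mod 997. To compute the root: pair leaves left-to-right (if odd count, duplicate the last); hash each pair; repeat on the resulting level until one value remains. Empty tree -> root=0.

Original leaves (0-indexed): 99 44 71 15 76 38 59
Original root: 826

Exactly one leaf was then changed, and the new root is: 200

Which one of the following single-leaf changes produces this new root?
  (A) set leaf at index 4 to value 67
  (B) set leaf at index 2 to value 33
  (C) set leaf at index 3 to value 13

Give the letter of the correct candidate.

Original leaves: [99, 44, 71, 15, 76, 38, 59]
Target new root: 200
Try each candidate change and compute the resulting root:
Candidate A: set leaf[4] = 67 -> leaves = [99, 44, 71, 15, 67, 38, 59]
  L0: [99, 44, 71, 15, 67, 38, 59]
  L1: h(99,44)=(99*31+44)%997=122 h(71,15)=(71*31+15)%997=222 h(67,38)=(67*31+38)%997=121 h(59,59)=(59*31+59)%997=891 -> [122, 222, 121, 891]
  L2: h(122,222)=(122*31+222)%997=16 h(121,891)=(121*31+891)%997=654 -> [16, 654]
  L3: h(16,654)=(16*31+654)%997=153 -> [153]
  root = 153 != target 200
Candidate B: set leaf[2] = 33 -> leaves = [99, 44, 33, 15, 76, 38, 59]
  L0: [99, 44, 33, 15, 76, 38, 59]
  L1: h(99,44)=(99*31+44)%997=122 h(33,15)=(33*31+15)%997=41 h(76,38)=(76*31+38)%997=400 h(59,59)=(59*31+59)%997=891 -> [122, 41, 400, 891]
  L2: h(122,41)=(122*31+41)%997=832 h(400,891)=(400*31+891)%997=330 -> [832, 330]
  L3: h(832,330)=(832*31+330)%997=200 -> [200]
  root = 200 == target 200  ** MATCH **
Candidate C: set leaf[3] = 13 -> leaves = [99, 44, 71, 13, 76, 38, 59]
  L0: [99, 44, 71, 13, 76, 38, 59]
  L1: h(99,44)=(99*31+44)%997=122 h(71,13)=(71*31+13)%997=220 h(76,38)=(76*31+38)%997=400 h(59,59)=(59*31+59)%997=891 -> [122, 220, 400, 891]
  L2: h(122,220)=(122*31+220)%997=14 h(400,891)=(400*31+891)%997=330 -> [14, 330]
  L3: h(14,330)=(14*31+330)%997=764 -> [764]
  root = 764 != target 200
Candidate B produces the target root.

Answer: B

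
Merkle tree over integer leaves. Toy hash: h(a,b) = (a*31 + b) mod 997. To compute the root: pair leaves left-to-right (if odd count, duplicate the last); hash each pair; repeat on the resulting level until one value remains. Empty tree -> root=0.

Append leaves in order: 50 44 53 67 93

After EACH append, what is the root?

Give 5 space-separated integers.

Answer: 50 597 263 277 131

Derivation:
After append 50 (leaves=[50]):
  L0: [50]
  root=50
After append 44 (leaves=[50, 44]):
  L0: [50, 44]
  L1: h(50,44)=(50*31+44)%997=597 -> [597]
  root=597
After append 53 (leaves=[50, 44, 53]):
  L0: [50, 44, 53]
  L1: h(50,44)=(50*31+44)%997=597 h(53,53)=(53*31+53)%997=699 -> [597, 699]
  L2: h(597,699)=(597*31+699)%997=263 -> [263]
  root=263
After append 67 (leaves=[50, 44, 53, 67]):
  L0: [50, 44, 53, 67]
  L1: h(50,44)=(50*31+44)%997=597 h(53,67)=(53*31+67)%997=713 -> [597, 713]
  L2: h(597,713)=(597*31+713)%997=277 -> [277]
  root=277
After append 93 (leaves=[50, 44, 53, 67, 93]):
  L0: [50, 44, 53, 67, 93]
  L1: h(50,44)=(50*31+44)%997=597 h(53,67)=(53*31+67)%997=713 h(93,93)=(93*31+93)%997=982 -> [597, 713, 982]
  L2: h(597,713)=(597*31+713)%997=277 h(982,982)=(982*31+982)%997=517 -> [277, 517]
  L3: h(277,517)=(277*31+517)%997=131 -> [131]
  root=131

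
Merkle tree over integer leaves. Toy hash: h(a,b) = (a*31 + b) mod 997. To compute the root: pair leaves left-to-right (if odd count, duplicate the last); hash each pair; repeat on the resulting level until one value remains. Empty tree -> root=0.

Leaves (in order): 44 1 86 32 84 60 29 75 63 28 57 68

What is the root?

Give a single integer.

Answer: 708

Derivation:
L0: [44, 1, 86, 32, 84, 60, 29, 75, 63, 28, 57, 68]
L1: h(44,1)=(44*31+1)%997=368 h(86,32)=(86*31+32)%997=704 h(84,60)=(84*31+60)%997=670 h(29,75)=(29*31+75)%997=974 h(63,28)=(63*31+28)%997=984 h(57,68)=(57*31+68)%997=838 -> [368, 704, 670, 974, 984, 838]
L2: h(368,704)=(368*31+704)%997=148 h(670,974)=(670*31+974)%997=807 h(984,838)=(984*31+838)%997=435 -> [148, 807, 435]
L3: h(148,807)=(148*31+807)%997=410 h(435,435)=(435*31+435)%997=959 -> [410, 959]
L4: h(410,959)=(410*31+959)%997=708 -> [708]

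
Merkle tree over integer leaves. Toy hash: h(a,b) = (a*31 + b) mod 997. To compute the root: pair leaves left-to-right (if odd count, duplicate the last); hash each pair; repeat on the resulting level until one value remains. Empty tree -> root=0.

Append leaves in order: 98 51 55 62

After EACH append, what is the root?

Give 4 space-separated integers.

Answer: 98 98 810 817

Derivation:
After append 98 (leaves=[98]):
  L0: [98]
  root=98
After append 51 (leaves=[98, 51]):
  L0: [98, 51]
  L1: h(98,51)=(98*31+51)%997=98 -> [98]
  root=98
After append 55 (leaves=[98, 51, 55]):
  L0: [98, 51, 55]
  L1: h(98,51)=(98*31+51)%997=98 h(55,55)=(55*31+55)%997=763 -> [98, 763]
  L2: h(98,763)=(98*31+763)%997=810 -> [810]
  root=810
After append 62 (leaves=[98, 51, 55, 62]):
  L0: [98, 51, 55, 62]
  L1: h(98,51)=(98*31+51)%997=98 h(55,62)=(55*31+62)%997=770 -> [98, 770]
  L2: h(98,770)=(98*31+770)%997=817 -> [817]
  root=817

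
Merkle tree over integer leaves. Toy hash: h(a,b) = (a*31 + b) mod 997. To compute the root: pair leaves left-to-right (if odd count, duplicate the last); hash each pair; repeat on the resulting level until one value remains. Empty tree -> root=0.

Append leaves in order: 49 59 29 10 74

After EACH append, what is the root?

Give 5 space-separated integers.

Answer: 49 581 993 974 288

Derivation:
After append 49 (leaves=[49]):
  L0: [49]
  root=49
After append 59 (leaves=[49, 59]):
  L0: [49, 59]
  L1: h(49,59)=(49*31+59)%997=581 -> [581]
  root=581
After append 29 (leaves=[49, 59, 29]):
  L0: [49, 59, 29]
  L1: h(49,59)=(49*31+59)%997=581 h(29,29)=(29*31+29)%997=928 -> [581, 928]
  L2: h(581,928)=(581*31+928)%997=993 -> [993]
  root=993
After append 10 (leaves=[49, 59, 29, 10]):
  L0: [49, 59, 29, 10]
  L1: h(49,59)=(49*31+59)%997=581 h(29,10)=(29*31+10)%997=909 -> [581, 909]
  L2: h(581,909)=(581*31+909)%997=974 -> [974]
  root=974
After append 74 (leaves=[49, 59, 29, 10, 74]):
  L0: [49, 59, 29, 10, 74]
  L1: h(49,59)=(49*31+59)%997=581 h(29,10)=(29*31+10)%997=909 h(74,74)=(74*31+74)%997=374 -> [581, 909, 374]
  L2: h(581,909)=(581*31+909)%997=974 h(374,374)=(374*31+374)%997=4 -> [974, 4]
  L3: h(974,4)=(974*31+4)%997=288 -> [288]
  root=288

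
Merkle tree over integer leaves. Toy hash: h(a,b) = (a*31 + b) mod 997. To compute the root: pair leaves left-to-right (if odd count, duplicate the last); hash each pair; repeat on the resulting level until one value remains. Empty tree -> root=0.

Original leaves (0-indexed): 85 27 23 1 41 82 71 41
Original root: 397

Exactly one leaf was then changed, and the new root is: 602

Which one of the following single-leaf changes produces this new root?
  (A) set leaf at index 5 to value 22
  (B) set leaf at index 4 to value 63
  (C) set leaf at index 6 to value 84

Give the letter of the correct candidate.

Answer: B

Derivation:
Original leaves: [85, 27, 23, 1, 41, 82, 71, 41]
Target new root: 602
Try each candidate change and compute the resulting root:
Candidate A: set leaf[5] = 22 -> leaves = [85, 27, 23, 1, 41, 22, 71, 41]
  L0: [85, 27, 23, 1, 41, 22, 71, 41]
  L1: h(85,27)=(85*31+27)%997=668 h(23,1)=(23*31+1)%997=714 h(41,22)=(41*31+22)%997=296 h(71,41)=(71*31+41)%997=248 -> [668, 714, 296, 248]
  L2: h(668,714)=(668*31+714)%997=485 h(296,248)=(296*31+248)%997=451 -> [485, 451]
  L3: h(485,451)=(485*31+451)%997=531 -> [531]
  root = 531 != target 602
Candidate B: set leaf[4] = 63 -> leaves = [85, 27, 23, 1, 63, 82, 71, 41]
  L0: [85, 27, 23, 1, 63, 82, 71, 41]
  L1: h(85,27)=(85*31+27)%997=668 h(23,1)=(23*31+1)%997=714 h(63,82)=(63*31+82)%997=41 h(71,41)=(71*31+41)%997=248 -> [668, 714, 41, 248]
  L2: h(668,714)=(668*31+714)%997=485 h(41,248)=(41*31+248)%997=522 -> [485, 522]
  L3: h(485,522)=(485*31+522)%997=602 -> [602]
  root = 602 == target 602  ** MATCH **
Candidate C: set leaf[6] = 84 -> leaves = [85, 27, 23, 1, 41, 82, 84, 41]
  L0: [85, 27, 23, 1, 41, 82, 84, 41]
  L1: h(85,27)=(85*31+27)%997=668 h(23,1)=(23*31+1)%997=714 h(41,82)=(41*31+82)%997=356 h(84,41)=(84*31+41)%997=651 -> [668, 714, 356, 651]
  L2: h(668,714)=(668*31+714)%997=485 h(356,651)=(356*31+651)%997=720 -> [485, 720]
  L3: h(485,720)=(485*31+720)%997=800 -> [800]
  root = 800 != target 602
Candidate B produces the target root.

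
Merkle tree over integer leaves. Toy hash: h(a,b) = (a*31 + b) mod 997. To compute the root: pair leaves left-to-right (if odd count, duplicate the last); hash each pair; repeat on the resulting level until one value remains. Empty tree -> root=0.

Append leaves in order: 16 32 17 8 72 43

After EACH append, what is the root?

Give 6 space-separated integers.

Answer: 16 528 960 951 518 587

Derivation:
After append 16 (leaves=[16]):
  L0: [16]
  root=16
After append 32 (leaves=[16, 32]):
  L0: [16, 32]
  L1: h(16,32)=(16*31+32)%997=528 -> [528]
  root=528
After append 17 (leaves=[16, 32, 17]):
  L0: [16, 32, 17]
  L1: h(16,32)=(16*31+32)%997=528 h(17,17)=(17*31+17)%997=544 -> [528, 544]
  L2: h(528,544)=(528*31+544)%997=960 -> [960]
  root=960
After append 8 (leaves=[16, 32, 17, 8]):
  L0: [16, 32, 17, 8]
  L1: h(16,32)=(16*31+32)%997=528 h(17,8)=(17*31+8)%997=535 -> [528, 535]
  L2: h(528,535)=(528*31+535)%997=951 -> [951]
  root=951
After append 72 (leaves=[16, 32, 17, 8, 72]):
  L0: [16, 32, 17, 8, 72]
  L1: h(16,32)=(16*31+32)%997=528 h(17,8)=(17*31+8)%997=535 h(72,72)=(72*31+72)%997=310 -> [528, 535, 310]
  L2: h(528,535)=(528*31+535)%997=951 h(310,310)=(310*31+310)%997=947 -> [951, 947]
  L3: h(951,947)=(951*31+947)%997=518 -> [518]
  root=518
After append 43 (leaves=[16, 32, 17, 8, 72, 43]):
  L0: [16, 32, 17, 8, 72, 43]
  L1: h(16,32)=(16*31+32)%997=528 h(17,8)=(17*31+8)%997=535 h(72,43)=(72*31+43)%997=281 -> [528, 535, 281]
  L2: h(528,535)=(528*31+535)%997=951 h(281,281)=(281*31+281)%997=19 -> [951, 19]
  L3: h(951,19)=(951*31+19)%997=587 -> [587]
  root=587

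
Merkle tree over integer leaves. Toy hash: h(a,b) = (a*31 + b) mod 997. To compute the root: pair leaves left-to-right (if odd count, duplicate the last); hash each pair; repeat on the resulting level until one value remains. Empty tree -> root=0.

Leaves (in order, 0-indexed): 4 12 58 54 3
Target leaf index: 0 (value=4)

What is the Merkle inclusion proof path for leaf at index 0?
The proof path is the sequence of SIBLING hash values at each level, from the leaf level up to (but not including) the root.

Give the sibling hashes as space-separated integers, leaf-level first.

Answer: 12 855 81

Derivation:
L0 (leaves): [4, 12, 58, 54, 3], target index=0
L1: h(4,12)=(4*31+12)%997=136 [pair 0] h(58,54)=(58*31+54)%997=855 [pair 1] h(3,3)=(3*31+3)%997=96 [pair 2] -> [136, 855, 96]
  Sibling for proof at L0: 12
L2: h(136,855)=(136*31+855)%997=86 [pair 0] h(96,96)=(96*31+96)%997=81 [pair 1] -> [86, 81]
  Sibling for proof at L1: 855
L3: h(86,81)=(86*31+81)%997=753 [pair 0] -> [753]
  Sibling for proof at L2: 81
Root: 753
Proof path (sibling hashes from leaf to root): [12, 855, 81]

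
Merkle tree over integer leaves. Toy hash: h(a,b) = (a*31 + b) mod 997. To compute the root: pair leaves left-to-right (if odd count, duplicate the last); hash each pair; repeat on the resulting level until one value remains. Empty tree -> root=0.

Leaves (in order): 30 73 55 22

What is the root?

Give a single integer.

L0: [30, 73, 55, 22]
L1: h(30,73)=(30*31+73)%997=6 h(55,22)=(55*31+22)%997=730 -> [6, 730]
L2: h(6,730)=(6*31+730)%997=916 -> [916]

Answer: 916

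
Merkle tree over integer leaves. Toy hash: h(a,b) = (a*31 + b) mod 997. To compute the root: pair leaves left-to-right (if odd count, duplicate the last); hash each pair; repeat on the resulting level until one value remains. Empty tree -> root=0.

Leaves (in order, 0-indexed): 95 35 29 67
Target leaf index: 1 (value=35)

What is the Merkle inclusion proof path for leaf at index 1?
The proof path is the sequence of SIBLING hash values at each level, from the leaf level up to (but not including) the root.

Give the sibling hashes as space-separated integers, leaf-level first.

L0 (leaves): [95, 35, 29, 67], target index=1
L1: h(95,35)=(95*31+35)%997=986 [pair 0] h(29,67)=(29*31+67)%997=966 [pair 1] -> [986, 966]
  Sibling for proof at L0: 95
L2: h(986,966)=(986*31+966)%997=625 [pair 0] -> [625]
  Sibling for proof at L1: 966
Root: 625
Proof path (sibling hashes from leaf to root): [95, 966]

Answer: 95 966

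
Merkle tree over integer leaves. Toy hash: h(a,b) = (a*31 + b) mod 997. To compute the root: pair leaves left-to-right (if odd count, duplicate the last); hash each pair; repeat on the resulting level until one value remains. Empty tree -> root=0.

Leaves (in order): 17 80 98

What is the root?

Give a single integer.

L0: [17, 80, 98]
L1: h(17,80)=(17*31+80)%997=607 h(98,98)=(98*31+98)%997=145 -> [607, 145]
L2: h(607,145)=(607*31+145)%997=19 -> [19]

Answer: 19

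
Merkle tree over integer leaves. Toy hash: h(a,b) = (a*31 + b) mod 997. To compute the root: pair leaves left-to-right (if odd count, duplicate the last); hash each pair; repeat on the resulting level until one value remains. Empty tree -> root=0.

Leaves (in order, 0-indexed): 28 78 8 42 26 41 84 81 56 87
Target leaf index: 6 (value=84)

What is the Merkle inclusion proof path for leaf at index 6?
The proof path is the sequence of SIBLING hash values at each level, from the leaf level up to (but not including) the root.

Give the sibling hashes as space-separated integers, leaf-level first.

L0 (leaves): [28, 78, 8, 42, 26, 41, 84, 81, 56, 87], target index=6
L1: h(28,78)=(28*31+78)%997=946 [pair 0] h(8,42)=(8*31+42)%997=290 [pair 1] h(26,41)=(26*31+41)%997=847 [pair 2] h(84,81)=(84*31+81)%997=691 [pair 3] h(56,87)=(56*31+87)%997=826 [pair 4] -> [946, 290, 847, 691, 826]
  Sibling for proof at L0: 81
L2: h(946,290)=(946*31+290)%997=703 [pair 0] h(847,691)=(847*31+691)%997=29 [pair 1] h(826,826)=(826*31+826)%997=510 [pair 2] -> [703, 29, 510]
  Sibling for proof at L1: 847
L3: h(703,29)=(703*31+29)%997=885 [pair 0] h(510,510)=(510*31+510)%997=368 [pair 1] -> [885, 368]
  Sibling for proof at L2: 703
L4: h(885,368)=(885*31+368)%997=884 [pair 0] -> [884]
  Sibling for proof at L3: 368
Root: 884
Proof path (sibling hashes from leaf to root): [81, 847, 703, 368]

Answer: 81 847 703 368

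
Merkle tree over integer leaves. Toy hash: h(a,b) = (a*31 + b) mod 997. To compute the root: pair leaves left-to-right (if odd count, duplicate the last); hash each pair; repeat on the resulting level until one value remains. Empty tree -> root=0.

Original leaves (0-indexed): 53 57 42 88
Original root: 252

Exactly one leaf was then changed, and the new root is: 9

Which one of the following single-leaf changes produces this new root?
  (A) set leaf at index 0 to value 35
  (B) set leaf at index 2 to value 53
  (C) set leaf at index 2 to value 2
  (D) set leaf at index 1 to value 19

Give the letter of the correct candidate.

Answer: C

Derivation:
Original leaves: [53, 57, 42, 88]
Target new root: 9
Try each candidate change and compute the resulting root:
Candidate A: set leaf[0] = 35 -> leaves = [35, 57, 42, 88]
  L0: [35, 57, 42, 88]
  L1: h(35,57)=(35*31+57)%997=145 h(42,88)=(42*31+88)%997=393 -> [145, 393]
  L2: h(145,393)=(145*31+393)%997=900 -> [900]
  root = 900 != target 9
Candidate B: set leaf[2] = 53 -> leaves = [53, 57, 53, 88]
  L0: [53, 57, 53, 88]
  L1: h(53,57)=(53*31+57)%997=703 h(53,88)=(53*31+88)%997=734 -> [703, 734]
  L2: h(703,734)=(703*31+734)%997=593 -> [593]
  root = 593 != target 9
Candidate C: set leaf[2] = 2 -> leaves = [53, 57, 2, 88]
  L0: [53, 57, 2, 88]
  L1: h(53,57)=(53*31+57)%997=703 h(2,88)=(2*31+88)%997=150 -> [703, 150]
  L2: h(703,150)=(703*31+150)%997=9 -> [9]
  root = 9 == target 9  ** MATCH **
Candidate D: set leaf[1] = 19 -> leaves = [53, 19, 42, 88]
  L0: [53, 19, 42, 88]
  L1: h(53,19)=(53*31+19)%997=665 h(42,88)=(42*31+88)%997=393 -> [665, 393]
  L2: h(665,393)=(665*31+393)%997=71 -> [71]
  root = 71 != target 9
Candidate C produces the target root.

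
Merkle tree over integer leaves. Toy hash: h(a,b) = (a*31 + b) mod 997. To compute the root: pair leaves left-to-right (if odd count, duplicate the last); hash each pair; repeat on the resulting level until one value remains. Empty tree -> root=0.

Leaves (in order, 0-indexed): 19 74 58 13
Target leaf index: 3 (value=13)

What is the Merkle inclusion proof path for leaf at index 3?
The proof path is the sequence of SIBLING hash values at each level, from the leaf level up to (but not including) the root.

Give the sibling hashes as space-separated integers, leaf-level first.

L0 (leaves): [19, 74, 58, 13], target index=3
L1: h(19,74)=(19*31+74)%997=663 [pair 0] h(58,13)=(58*31+13)%997=814 [pair 1] -> [663, 814]
  Sibling for proof at L0: 58
L2: h(663,814)=(663*31+814)%997=430 [pair 0] -> [430]
  Sibling for proof at L1: 663
Root: 430
Proof path (sibling hashes from leaf to root): [58, 663]

Answer: 58 663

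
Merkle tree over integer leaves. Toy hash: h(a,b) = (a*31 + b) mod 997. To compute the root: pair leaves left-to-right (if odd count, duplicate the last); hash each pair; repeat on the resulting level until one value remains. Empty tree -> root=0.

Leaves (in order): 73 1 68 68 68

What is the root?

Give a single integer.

Answer: 749

Derivation:
L0: [73, 1, 68, 68, 68]
L1: h(73,1)=(73*31+1)%997=270 h(68,68)=(68*31+68)%997=182 h(68,68)=(68*31+68)%997=182 -> [270, 182, 182]
L2: h(270,182)=(270*31+182)%997=576 h(182,182)=(182*31+182)%997=839 -> [576, 839]
L3: h(576,839)=(576*31+839)%997=749 -> [749]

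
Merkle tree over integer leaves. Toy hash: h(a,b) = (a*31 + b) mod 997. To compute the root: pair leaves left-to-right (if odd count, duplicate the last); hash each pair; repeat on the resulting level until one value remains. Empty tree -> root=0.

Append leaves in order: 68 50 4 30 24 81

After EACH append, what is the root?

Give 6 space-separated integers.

After append 68 (leaves=[68]):
  L0: [68]
  root=68
After append 50 (leaves=[68, 50]):
  L0: [68, 50]
  L1: h(68,50)=(68*31+50)%997=164 -> [164]
  root=164
After append 4 (leaves=[68, 50, 4]):
  L0: [68, 50, 4]
  L1: h(68,50)=(68*31+50)%997=164 h(4,4)=(4*31+4)%997=128 -> [164, 128]
  L2: h(164,128)=(164*31+128)%997=227 -> [227]
  root=227
After append 30 (leaves=[68, 50, 4, 30]):
  L0: [68, 50, 4, 30]
  L1: h(68,50)=(68*31+50)%997=164 h(4,30)=(4*31+30)%997=154 -> [164, 154]
  L2: h(164,154)=(164*31+154)%997=253 -> [253]
  root=253
After append 24 (leaves=[68, 50, 4, 30, 24]):
  L0: [68, 50, 4, 30, 24]
  L1: h(68,50)=(68*31+50)%997=164 h(4,30)=(4*31+30)%997=154 h(24,24)=(24*31+24)%997=768 -> [164, 154, 768]
  L2: h(164,154)=(164*31+154)%997=253 h(768,768)=(768*31+768)%997=648 -> [253, 648]
  L3: h(253,648)=(253*31+648)%997=515 -> [515]
  root=515
After append 81 (leaves=[68, 50, 4, 30, 24, 81]):
  L0: [68, 50, 4, 30, 24, 81]
  L1: h(68,50)=(68*31+50)%997=164 h(4,30)=(4*31+30)%997=154 h(24,81)=(24*31+81)%997=825 -> [164, 154, 825]
  L2: h(164,154)=(164*31+154)%997=253 h(825,825)=(825*31+825)%997=478 -> [253, 478]
  L3: h(253,478)=(253*31+478)%997=345 -> [345]
  root=345

Answer: 68 164 227 253 515 345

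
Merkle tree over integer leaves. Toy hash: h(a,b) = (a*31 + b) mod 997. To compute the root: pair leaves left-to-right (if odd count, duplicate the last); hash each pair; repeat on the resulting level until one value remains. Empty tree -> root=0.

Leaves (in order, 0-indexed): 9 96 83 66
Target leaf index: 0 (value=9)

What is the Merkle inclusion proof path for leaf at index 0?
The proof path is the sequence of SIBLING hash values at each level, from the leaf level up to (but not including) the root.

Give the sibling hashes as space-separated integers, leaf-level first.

L0 (leaves): [9, 96, 83, 66], target index=0
L1: h(9,96)=(9*31+96)%997=375 [pair 0] h(83,66)=(83*31+66)%997=645 [pair 1] -> [375, 645]
  Sibling for proof at L0: 96
L2: h(375,645)=(375*31+645)%997=306 [pair 0] -> [306]
  Sibling for proof at L1: 645
Root: 306
Proof path (sibling hashes from leaf to root): [96, 645]

Answer: 96 645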